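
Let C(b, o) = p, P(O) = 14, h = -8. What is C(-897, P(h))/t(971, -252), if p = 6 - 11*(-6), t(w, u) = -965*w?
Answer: -72/937015 ≈ -7.6840e-5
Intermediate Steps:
p = 72 (p = 6 + 66 = 72)
C(b, o) = 72
C(-897, P(h))/t(971, -252) = 72/((-965*971)) = 72/(-937015) = 72*(-1/937015) = -72/937015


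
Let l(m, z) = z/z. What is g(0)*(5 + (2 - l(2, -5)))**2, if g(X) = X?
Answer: 0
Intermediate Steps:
l(m, z) = 1
g(0)*(5 + (2 - l(2, -5)))**2 = 0*(5 + (2 - 1*1))**2 = 0*(5 + (2 - 1))**2 = 0*(5 + 1)**2 = 0*6**2 = 0*36 = 0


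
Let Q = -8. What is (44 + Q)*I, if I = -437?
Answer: -15732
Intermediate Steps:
(44 + Q)*I = (44 - 8)*(-437) = 36*(-437) = -15732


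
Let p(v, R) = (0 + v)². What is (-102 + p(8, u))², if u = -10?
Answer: 1444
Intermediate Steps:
p(v, R) = v²
(-102 + p(8, u))² = (-102 + 8²)² = (-102 + 64)² = (-38)² = 1444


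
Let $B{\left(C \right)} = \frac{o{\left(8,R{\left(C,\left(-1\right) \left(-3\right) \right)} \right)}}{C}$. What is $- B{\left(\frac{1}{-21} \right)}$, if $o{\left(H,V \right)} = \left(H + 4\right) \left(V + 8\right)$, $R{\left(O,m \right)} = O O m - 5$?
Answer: $\frac{5304}{7} \approx 757.71$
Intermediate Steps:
$R{\left(O,m \right)} = -5 + m O^{2}$ ($R{\left(O,m \right)} = O^{2} m - 5 = m O^{2} - 5 = -5 + m O^{2}$)
$o{\left(H,V \right)} = \left(4 + H\right) \left(8 + V\right)$
$B{\left(C \right)} = \frac{36 + 36 C^{2}}{C}$ ($B{\left(C \right)} = \frac{32 + 4 \left(-5 + \left(-1\right) \left(-3\right) C^{2}\right) + 8 \cdot 8 + 8 \left(-5 + \left(-1\right) \left(-3\right) C^{2}\right)}{C} = \frac{32 + 4 \left(-5 + 3 C^{2}\right) + 64 + 8 \left(-5 + 3 C^{2}\right)}{C} = \frac{32 + \left(-20 + 12 C^{2}\right) + 64 + \left(-40 + 24 C^{2}\right)}{C} = \frac{36 + 36 C^{2}}{C}$)
$- B{\left(\frac{1}{-21} \right)} = - (\frac{36}{-21} + \frac{36}{\frac{1}{-21}}) = - (36 \left(- \frac{1}{21}\right) + \frac{36}{- \frac{1}{21}}) = - (- \frac{12}{7} + 36 \left(-21\right)) = - (- \frac{12}{7} - 756) = \left(-1\right) \left(- \frac{5304}{7}\right) = \frac{5304}{7}$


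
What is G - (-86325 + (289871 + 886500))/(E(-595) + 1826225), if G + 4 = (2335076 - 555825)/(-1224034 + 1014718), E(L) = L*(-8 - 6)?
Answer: -5028304744361/384001714380 ≈ -13.094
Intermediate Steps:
E(L) = -14*L (E(L) = L*(-14) = -14*L)
G = -2616515/209316 (G = -4 + (2335076 - 555825)/(-1224034 + 1014718) = -4 + 1779251/(-209316) = -4 + 1779251*(-1/209316) = -4 - 1779251/209316 = -2616515/209316 ≈ -12.500)
G - (-86325 + (289871 + 886500))/(E(-595) + 1826225) = -2616515/209316 - (-86325 + (289871 + 886500))/(-14*(-595) + 1826225) = -2616515/209316 - (-86325 + 1176371)/(8330 + 1826225) = -2616515/209316 - 1090046/1834555 = -5028304744361/384001714380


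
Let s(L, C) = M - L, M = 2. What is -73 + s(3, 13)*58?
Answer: -131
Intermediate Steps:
s(L, C) = 2 - L
-73 + s(3, 13)*58 = -73 + (2 - 1*3)*58 = -73 + (2 - 3)*58 = -73 - 1*58 = -73 - 58 = -131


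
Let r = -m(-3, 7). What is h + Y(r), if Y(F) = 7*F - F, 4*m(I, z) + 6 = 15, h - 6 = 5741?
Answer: 11467/2 ≈ 5733.5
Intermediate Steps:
h = 5747 (h = 6 + 5741 = 5747)
m(I, z) = 9/4 (m(I, z) = -3/2 + (¼)*15 = -3/2 + 15/4 = 9/4)
r = -9/4 (r = -1*9/4 = -9/4 ≈ -2.2500)
Y(F) = 6*F
h + Y(r) = 5747 + 6*(-9/4) = 5747 - 27/2 = 11467/2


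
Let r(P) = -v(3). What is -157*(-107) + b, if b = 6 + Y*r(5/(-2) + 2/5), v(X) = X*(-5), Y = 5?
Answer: 16880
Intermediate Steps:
v(X) = -5*X
r(P) = 15 (r(P) = -(-5)*3 = -1*(-15) = 15)
b = 81 (b = 6 + 5*15 = 6 + 75 = 81)
-157*(-107) + b = -157*(-107) + 81 = 16799 + 81 = 16880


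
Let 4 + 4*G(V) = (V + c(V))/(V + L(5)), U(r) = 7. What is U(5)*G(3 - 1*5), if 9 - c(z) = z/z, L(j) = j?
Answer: -7/2 ≈ -3.5000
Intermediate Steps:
c(z) = 8 (c(z) = 9 - z/z = 9 - 1*1 = 9 - 1 = 8)
G(V) = -1 + (8 + V)/(4*(5 + V)) (G(V) = -1 + ((V + 8)/(V + 5))/4 = -1 + ((8 + V)/(5 + V))/4 = -1 + (8 + V)/(4*(5 + V)))
U(5)*G(3 - 1*5) = 7*(3*(-4 - (3 - 1*5))/(4*(5 + (3 - 1*5)))) = 7*(3*(-4 - (3 - 5))/(4*(5 + (3 - 5)))) = 7*(3*(-4 - 1*(-2))/(4*(5 - 2))) = 7*((¾)*(-4 + 2)/3) = 7*((¾)*(⅓)*(-2)) = 7*(-½) = -7/2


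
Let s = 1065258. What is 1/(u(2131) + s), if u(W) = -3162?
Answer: 1/1062096 ≈ 9.4153e-7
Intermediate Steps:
1/(u(2131) + s) = 1/(-3162 + 1065258) = 1/1062096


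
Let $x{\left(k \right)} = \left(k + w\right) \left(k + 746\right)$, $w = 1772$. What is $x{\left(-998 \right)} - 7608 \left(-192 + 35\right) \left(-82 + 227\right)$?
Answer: $173001072$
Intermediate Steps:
$x{\left(k \right)} = \left(746 + k\right) \left(1772 + k\right)$ ($x{\left(k \right)} = \left(k + 1772\right) \left(k + 746\right) = \left(1772 + k\right) \left(746 + k\right) = \left(746 + k\right) \left(1772 + k\right)$)
$x{\left(-998 \right)} - 7608 \left(-192 + 35\right) \left(-82 + 227\right) = \left(1321912 + \left(-998\right)^{2} + 2518 \left(-998\right)\right) - 7608 \left(-192 + 35\right) \left(-82 + 227\right) = \left(1321912 + 996004 - 2512964\right) - 7608 \left(\left(-157\right) 145\right) = -195048 - -173196120 = -195048 + 173196120 = 173001072$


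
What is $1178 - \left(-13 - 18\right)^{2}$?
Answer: $217$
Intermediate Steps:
$1178 - \left(-13 - 18\right)^{2} = 1178 - \left(-31\right)^{2} = 1178 - 961 = 217$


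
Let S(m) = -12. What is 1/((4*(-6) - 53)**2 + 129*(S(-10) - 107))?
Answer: -1/9422 ≈ -0.00010613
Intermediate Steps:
1/((4*(-6) - 53)**2 + 129*(S(-10) - 107)) = 1/((4*(-6) - 53)**2 + 129*(-12 - 107)) = 1/((-24 - 53)**2 + 129*(-119)) = 1/((-77)**2 - 15351) = 1/(5929 - 15351) = 1/(-9422) = -1/9422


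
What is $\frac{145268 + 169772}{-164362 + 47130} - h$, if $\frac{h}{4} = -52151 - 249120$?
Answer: $\frac{8829630778}{7327} \approx 1.2051 \cdot 10^{6}$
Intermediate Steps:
$h = -1205084$ ($h = 4 \left(-52151 - 249120\right) = 4 \left(-301271\right) = -1205084$)
$\frac{145268 + 169772}{-164362 + 47130} - h = \frac{145268 + 169772}{-164362 + 47130} - -1205084 = \frac{315040}{-117232} + 1205084 = 315040 \left(- \frac{1}{117232}\right) + 1205084 = - \frac{19690}{7327} + 1205084 = \frac{8829630778}{7327}$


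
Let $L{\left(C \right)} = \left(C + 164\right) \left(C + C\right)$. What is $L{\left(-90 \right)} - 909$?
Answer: $-14229$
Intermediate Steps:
$L{\left(C \right)} = 2 C \left(164 + C\right)$ ($L{\left(C \right)} = \left(164 + C\right) 2 C = 2 C \left(164 + C\right)$)
$L{\left(-90 \right)} - 909 = 2 \left(-90\right) \left(164 - 90\right) - 909 = 2 \left(-90\right) 74 - 909 = -13320 - 909 = -14229$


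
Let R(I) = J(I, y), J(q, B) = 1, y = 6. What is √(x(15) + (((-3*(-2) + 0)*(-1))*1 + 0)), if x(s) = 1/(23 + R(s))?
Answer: I*√858/12 ≈ 2.441*I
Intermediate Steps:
R(I) = 1
x(s) = 1/24 (x(s) = 1/(23 + 1) = 1/24)
√(x(15) + (((-3*(-2) + 0)*(-1))*1 + 0)) = √(1/24 + (((-3*(-2) + 0)*(-1))*1 + 0)) = √(1/24 + (((6 + 0)*(-1))*1 + 0)) = √(1/24 + ((6*(-1))*1 + 0)) = √(1/24 + (-6*1 + 0)) = √(1/24 + (-6 + 0)) = √(1/24 - 6) = √(-143/24) = I*√858/12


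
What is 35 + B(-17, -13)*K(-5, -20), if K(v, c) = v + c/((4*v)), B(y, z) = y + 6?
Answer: 79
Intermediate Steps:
B(y, z) = 6 + y
K(v, c) = v + c/(4*v) (K(v, c) = v + c*(1/(4*v)) = v + c/(4*v))
35 + B(-17, -13)*K(-5, -20) = 35 + (6 - 17)*(-5 + (¼)*(-20)/(-5)) = 35 - 11*(-5 + (¼)*(-20)*(-⅕)) = 35 - 11*(-5 + 1) = 35 - 11*(-4) = 35 + 44 = 79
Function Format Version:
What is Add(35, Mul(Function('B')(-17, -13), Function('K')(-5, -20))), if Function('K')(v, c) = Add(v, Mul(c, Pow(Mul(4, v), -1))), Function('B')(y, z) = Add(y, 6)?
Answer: 79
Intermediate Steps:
Function('B')(y, z) = Add(6, y)
Function('K')(v, c) = Add(v, Mul(Rational(1, 4), c, Pow(v, -1))) (Function('K')(v, c) = Add(v, Mul(c, Mul(Rational(1, 4), Pow(v, -1)))) = Add(v, Mul(Rational(1, 4), c, Pow(v, -1))))
Add(35, Mul(Function('B')(-17, -13), Function('K')(-5, -20))) = Add(35, Mul(Add(6, -17), Add(-5, Mul(Rational(1, 4), -20, Pow(-5, -1))))) = Add(35, Mul(-11, Add(-5, Mul(Rational(1, 4), -20, Rational(-1, 5))))) = Add(35, Mul(-11, Add(-5, 1))) = Add(35, Mul(-11, -4)) = Add(35, 44) = 79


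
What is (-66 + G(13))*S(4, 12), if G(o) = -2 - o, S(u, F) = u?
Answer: -324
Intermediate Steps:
(-66 + G(13))*S(4, 12) = (-66 + (-2 - 1*13))*4 = (-66 + (-2 - 13))*4 = (-66 - 15)*4 = -81*4 = -324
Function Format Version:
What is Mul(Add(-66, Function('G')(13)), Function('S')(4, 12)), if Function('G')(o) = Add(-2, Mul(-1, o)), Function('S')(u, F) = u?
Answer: -324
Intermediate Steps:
Mul(Add(-66, Function('G')(13)), Function('S')(4, 12)) = Mul(Add(-66, Add(-2, Mul(-1, 13))), 4) = Mul(Add(-66, Add(-2, -13)), 4) = Mul(Add(-66, -15), 4) = Mul(-81, 4) = -324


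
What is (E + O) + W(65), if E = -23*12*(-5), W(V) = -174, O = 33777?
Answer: 34983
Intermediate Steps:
E = 1380 (E = -276*(-5) = 1380)
(E + O) + W(65) = (1380 + 33777) - 174 = 35157 - 174 = 34983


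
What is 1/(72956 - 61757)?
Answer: 1/11199 ≈ 8.9294e-5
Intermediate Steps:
1/(72956 - 61757) = 1/11199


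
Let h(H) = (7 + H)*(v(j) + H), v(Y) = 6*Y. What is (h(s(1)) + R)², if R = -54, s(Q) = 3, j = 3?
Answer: 24336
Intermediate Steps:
h(H) = (7 + H)*(18 + H) (h(H) = (7 + H)*(6*3 + H) = (7 + H)*(18 + H))
(h(s(1)) + R)² = ((126 + 3² + 25*3) - 54)² = ((126 + 9 + 75) - 54)² = (210 - 54)² = 156² = 24336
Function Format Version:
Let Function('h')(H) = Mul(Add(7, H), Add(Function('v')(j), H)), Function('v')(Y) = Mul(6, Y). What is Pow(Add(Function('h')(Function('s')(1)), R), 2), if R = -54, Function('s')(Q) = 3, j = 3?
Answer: 24336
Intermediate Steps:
Function('h')(H) = Mul(Add(7, H), Add(18, H)) (Function('h')(H) = Mul(Add(7, H), Add(Mul(6, 3), H)) = Mul(Add(7, H), Add(18, H)))
Pow(Add(Function('h')(Function('s')(1)), R), 2) = Pow(Add(Add(126, Pow(3, 2), Mul(25, 3)), -54), 2) = Pow(Add(Add(126, 9, 75), -54), 2) = Pow(Add(210, -54), 2) = Pow(156, 2) = 24336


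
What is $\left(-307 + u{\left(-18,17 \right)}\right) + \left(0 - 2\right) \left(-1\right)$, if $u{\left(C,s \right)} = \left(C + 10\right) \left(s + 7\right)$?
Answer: $-497$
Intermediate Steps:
$u{\left(C,s \right)} = \left(7 + s\right) \left(10 + C\right)$ ($u{\left(C,s \right)} = \left(10 + C\right) \left(7 + s\right) = \left(7 + s\right) \left(10 + C\right)$)
$\left(-307 + u{\left(-18,17 \right)}\right) + \left(0 - 2\right) \left(-1\right) = \left(-307 + \left(70 + 7 \left(-18\right) + 10 \cdot 17 - 306\right)\right) + \left(0 - 2\right) \left(-1\right) = \left(-307 + \left(70 - 126 + 170 - 306\right)\right) - -2 = \left(-307 - 192\right) + 2 = -499 + 2 = -497$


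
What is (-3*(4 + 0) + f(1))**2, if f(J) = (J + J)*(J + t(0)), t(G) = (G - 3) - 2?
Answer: 400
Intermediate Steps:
t(G) = -5 + G (t(G) = (-3 + G) - 2 = -5 + G)
f(J) = 2*J*(-5 + J) (f(J) = (J + J)*(J + (-5 + 0)) = (2*J)*(J - 5) = (2*J)*(-5 + J) = 2*J*(-5 + J))
(-3*(4 + 0) + f(1))**2 = (-3*(4 + 0) + 2*1*(-5 + 1))**2 = (-3*4 + 2*1*(-4))**2 = (-12 - 8)**2 = (-20)**2 = 400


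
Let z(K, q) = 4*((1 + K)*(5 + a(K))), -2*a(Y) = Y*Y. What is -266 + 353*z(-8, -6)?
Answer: 266602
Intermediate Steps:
a(Y) = -Y**2/2 (a(Y) = -Y*Y/2 = -Y**2/2)
z(K, q) = 4*(1 + K)*(5 - K**2/2) (z(K, q) = 4*((1 + K)*(5 - K**2/2)) = 4*(1 + K)*(5 - K**2/2))
-266 + 353*z(-8, -6) = -266 + 353*(20 - 2*(-8)**2 - 2*(-8)**3 + 20*(-8)) = -266 + 353*(20 - 2*64 - 2*(-512) - 160) = -266 + 353*(20 - 128 + 1024 - 160) = -266 + 353*756 = -266 + 266868 = 266602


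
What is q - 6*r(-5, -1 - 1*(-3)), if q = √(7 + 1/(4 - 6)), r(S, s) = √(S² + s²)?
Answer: √26/2 - 6*√29 ≈ -29.761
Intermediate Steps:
q = √26/2 (q = √(7 + 1/(-2)) = √(7 - ½) = √(13/2) = √26/2 ≈ 2.5495)
q - 6*r(-5, -1 - 1*(-3)) = √26/2 - 6*√((-5)² + (-1 - 1*(-3))²) = √26/2 - 6*√(25 + (-1 + 3)²) = √26/2 - 6*√(25 + 2²) = √26/2 - 6*√(25 + 4) = √26/2 - 6*√29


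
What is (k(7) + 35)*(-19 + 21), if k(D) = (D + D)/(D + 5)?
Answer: 217/3 ≈ 72.333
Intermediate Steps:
k(D) = 2*D/(5 + D) (k(D) = (2*D)/(5 + D) = 2*D/(5 + D))
(k(7) + 35)*(-19 + 21) = (2*7/(5 + 7) + 35)*(-19 + 21) = (2*7/12 + 35)*2 = (2*7*(1/12) + 35)*2 = (7/6 + 35)*2 = (217/6)*2 = 217/3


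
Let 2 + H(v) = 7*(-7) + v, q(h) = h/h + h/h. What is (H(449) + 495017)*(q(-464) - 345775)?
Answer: -171301130795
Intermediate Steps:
q(h) = 2 (q(h) = 1 + 1 = 2)
H(v) = -51 + v (H(v) = -2 + (7*(-7) + v) = -2 + (-49 + v) = -51 + v)
(H(449) + 495017)*(q(-464) - 345775) = ((-51 + 449) + 495017)*(2 - 345775) = (398 + 495017)*(-345773) = 495415*(-345773) = -171301130795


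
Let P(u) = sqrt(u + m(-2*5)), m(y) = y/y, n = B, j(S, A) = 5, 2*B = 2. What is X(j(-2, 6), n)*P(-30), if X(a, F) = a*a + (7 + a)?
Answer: 37*I*sqrt(29) ≈ 199.25*I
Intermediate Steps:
B = 1 (B = (1/2)*2 = 1)
n = 1
m(y) = 1
X(a, F) = 7 + a + a**2 (X(a, F) = a**2 + (7 + a) = 7 + a + a**2)
P(u) = sqrt(1 + u) (P(u) = sqrt(u + 1) = sqrt(1 + u))
X(j(-2, 6), n)*P(-30) = (7 + 5 + 5**2)*sqrt(1 - 30) = (7 + 5 + 25)*sqrt(-29) = 37*(I*sqrt(29)) = 37*I*sqrt(29)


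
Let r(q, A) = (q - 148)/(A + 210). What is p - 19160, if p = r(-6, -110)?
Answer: -958077/50 ≈ -19162.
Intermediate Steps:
r(q, A) = (-148 + q)/(210 + A)
p = -77/50 (p = (-148 - 6)/(210 - 110) = -154/100 = (1/100)*(-154) = -77/50 ≈ -1.5400)
p - 19160 = -77/50 - 19160 = -958077/50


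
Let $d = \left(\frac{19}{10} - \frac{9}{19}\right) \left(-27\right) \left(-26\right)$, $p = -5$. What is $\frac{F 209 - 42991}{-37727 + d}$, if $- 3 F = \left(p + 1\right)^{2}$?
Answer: $\frac{12570115}{10466832} \approx 1.2009$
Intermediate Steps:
$F = - \frac{16}{3}$ ($F = - \frac{\left(-5 + 1\right)^{2}}{3} = - \frac{\left(-4\right)^{2}}{3} = \left(- \frac{1}{3}\right) 16 = - \frac{16}{3} \approx -5.3333$)
$d = \frac{95121}{95}$ ($d = \left(19 \cdot \frac{1}{10} - \frac{9}{19}\right) \left(-27\right) \left(-26\right) = \left(\frac{19}{10} - \frac{9}{19}\right) \left(-27\right) \left(-26\right) = \frac{271}{190} \left(-27\right) \left(-26\right) = \left(- \frac{7317}{190}\right) \left(-26\right) = \frac{95121}{95} \approx 1001.3$)
$\frac{F 209 - 42991}{-37727 + d} = \frac{\left(- \frac{16}{3}\right) 209 - 42991}{-37727 + \frac{95121}{95}} = \frac{- \frac{3344}{3} - 42991}{- \frac{3488944}{95}} = \left(- \frac{132317}{3}\right) \left(- \frac{95}{3488944}\right) = \frac{12570115}{10466832}$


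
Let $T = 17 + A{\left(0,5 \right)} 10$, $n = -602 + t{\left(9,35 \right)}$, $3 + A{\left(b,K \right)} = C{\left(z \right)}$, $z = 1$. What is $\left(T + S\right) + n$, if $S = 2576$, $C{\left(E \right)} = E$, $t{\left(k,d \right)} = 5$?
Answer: $1976$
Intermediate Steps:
$A{\left(b,K \right)} = -2$ ($A{\left(b,K \right)} = -3 + 1 = -2$)
$n = -597$ ($n = -602 + 5 = -597$)
$T = -3$ ($T = 17 - 20 = -3$)
$\left(T + S\right) + n = \left(-3 + 2576\right) - 597 = 2573 - 597 = 1976$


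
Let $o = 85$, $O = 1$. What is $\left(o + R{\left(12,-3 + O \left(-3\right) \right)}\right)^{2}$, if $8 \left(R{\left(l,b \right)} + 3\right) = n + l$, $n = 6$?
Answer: $\frac{113569}{16} \approx 7098.1$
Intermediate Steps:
$R{\left(l,b \right)} = - \frac{9}{4} + \frac{l}{8}$ ($R{\left(l,b \right)} = -3 + \frac{6 + l}{8} = -3 + \left(\frac{3}{4} + \frac{l}{8}\right) = - \frac{9}{4} + \frac{l}{8}$)
$\left(o + R{\left(12,-3 + O \left(-3\right) \right)}\right)^{2} = \left(85 + \left(- \frac{9}{4} + \frac{1}{8} \cdot 12\right)\right)^{2} = \left(85 + \left(- \frac{9}{4} + \frac{3}{2}\right)\right)^{2} = \left(85 - \frac{3}{4}\right)^{2} = \left(\frac{337}{4}\right)^{2} = \frac{113569}{16}$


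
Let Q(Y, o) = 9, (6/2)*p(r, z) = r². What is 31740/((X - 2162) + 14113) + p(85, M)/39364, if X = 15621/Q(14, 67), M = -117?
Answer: 577068937/242442876 ≈ 2.3802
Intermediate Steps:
p(r, z) = r²/3
X = 5207/3 (X = 15621/9 = 15621*(⅑) = 5207/3 ≈ 1735.7)
31740/((X - 2162) + 14113) + p(85, M)/39364 = 31740/((5207/3 - 2162) + 14113) + ((⅓)*85²)/39364 = 31740/(-1279/3 + 14113) + ((⅓)*7225)*(1/39364) = 31740/(41060/3) + (7225/3)*(1/39364) = 31740*(3/41060) + 7225/118092 = 4761/2053 + 7225/118092 = 577068937/242442876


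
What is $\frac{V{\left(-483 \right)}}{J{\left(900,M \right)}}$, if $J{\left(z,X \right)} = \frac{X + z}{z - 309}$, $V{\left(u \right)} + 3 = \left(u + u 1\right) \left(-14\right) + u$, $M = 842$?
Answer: $\frac{3852729}{871} \approx 4423.3$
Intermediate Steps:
$V{\left(u \right)} = -3 - 27 u$ ($V{\left(u \right)} = -3 + \left(\left(u + u 1\right) \left(-14\right) + u\right) = -3 + \left(\left(u + u\right) \left(-14\right) + u\right) = -3 + \left(2 u \left(-14\right) + u\right) = -3 + \left(- 28 u + u\right) = -3 - 27 u$)
$J{\left(z,X \right)} = \frac{X + z}{-309 + z}$
$\frac{V{\left(-483 \right)}}{J{\left(900,M \right)}} = \frac{-3 - -13041}{\frac{1}{-309 + 900} \left(842 + 900\right)} = \frac{-3 + 13041}{\frac{1}{591} \cdot 1742} = \frac{13038}{\frac{1}{591} \cdot 1742} = \frac{13038}{\frac{1742}{591}} = 13038 \cdot \frac{591}{1742} = \frac{3852729}{871}$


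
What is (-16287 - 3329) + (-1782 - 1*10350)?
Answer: -31748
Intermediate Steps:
(-16287 - 3329) + (-1782 - 1*10350) = -19616 + (-1782 - 10350) = -19616 - 12132 = -31748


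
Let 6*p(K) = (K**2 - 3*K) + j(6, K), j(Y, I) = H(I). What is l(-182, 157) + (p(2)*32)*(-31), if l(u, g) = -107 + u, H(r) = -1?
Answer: 207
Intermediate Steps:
j(Y, I) = -1
p(K) = -1/6 - K/2 + K**2/6 (p(K) = ((K**2 - 3*K) - 1)/6 = (-1 + K**2 - 3*K)/6 = -1/6 - K/2 + K**2/6)
l(-182, 157) + (p(2)*32)*(-31) = (-107 - 182) + ((-1/6 - 1/2*2 + (1/6)*2**2)*32)*(-31) = -289 + ((-1/6 - 1 + (1/6)*4)*32)*(-31) = -289 + ((-1/6 - 1 + 2/3)*32)*(-31) = -289 - 1/2*32*(-31) = -289 - 16*(-31) = -289 + 496 = 207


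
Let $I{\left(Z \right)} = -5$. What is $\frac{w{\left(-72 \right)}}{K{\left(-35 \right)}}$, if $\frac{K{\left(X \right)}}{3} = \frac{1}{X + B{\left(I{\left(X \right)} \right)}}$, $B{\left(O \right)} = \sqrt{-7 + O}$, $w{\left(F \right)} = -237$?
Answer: $2765 - 158 i \sqrt{3} \approx 2765.0 - 273.66 i$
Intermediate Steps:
$K{\left(X \right)} = \frac{3}{X + 2 i \sqrt{3}}$ ($K{\left(X \right)} = \frac{3}{X + \sqrt{-7 - 5}} = \frac{3}{X + \sqrt{-12}} = \frac{3}{X + 2 i \sqrt{3}}$)
$\frac{w{\left(-72 \right)}}{K{\left(-35 \right)}} = - \frac{237}{3 \frac{1}{-35 + 2 i \sqrt{3}}} = - 237 \left(- \frac{35}{3} + \frac{2 i \sqrt{3}}{3}\right) = 2765 - 158 i \sqrt{3}$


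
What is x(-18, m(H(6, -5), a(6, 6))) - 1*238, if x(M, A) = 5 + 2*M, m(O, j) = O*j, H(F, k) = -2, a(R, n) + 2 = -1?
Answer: -269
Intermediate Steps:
a(R, n) = -3 (a(R, n) = -2 - 1 = -3)
x(-18, m(H(6, -5), a(6, 6))) - 1*238 = (5 + 2*(-18)) - 1*238 = (5 - 36) - 238 = -31 - 238 = -269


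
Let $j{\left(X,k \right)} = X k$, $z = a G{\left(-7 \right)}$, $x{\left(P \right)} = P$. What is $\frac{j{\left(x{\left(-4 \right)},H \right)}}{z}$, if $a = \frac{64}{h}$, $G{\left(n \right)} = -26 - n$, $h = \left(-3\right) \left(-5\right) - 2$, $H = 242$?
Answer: $\frac{1573}{152} \approx 10.349$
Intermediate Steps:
$h = 13$ ($h = 15 - 2 = 13$)
$a = \frac{64}{13} \approx 4.9231$
$z = - \frac{1216}{13}$ ($z = \frac{64 \left(-26 - -7\right)}{13} = \frac{64 \left(-26 + 7\right)}{13} = \frac{64}{13} \left(-19\right) = - \frac{1216}{13} \approx -93.538$)
$\frac{j{\left(x{\left(-4 \right)},H \right)}}{z} = \frac{\left(-4\right) 242}{- \frac{1216}{13}} = \left(-968\right) \left(- \frac{13}{1216}\right) = \frac{1573}{152}$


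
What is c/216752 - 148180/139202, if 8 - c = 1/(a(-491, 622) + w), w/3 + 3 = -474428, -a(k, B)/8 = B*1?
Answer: -22935998952242967/21547088875407088 ≈ -1.0645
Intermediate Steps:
a(k, B) = -8*B
w = -1423293 (w = -9 + 3*(-474428) = -9 - 1423284 = -1423293)
c = 11426153/1428269 (c = 8 - 1/(-8*622 - 1423293) = 8 - 1/(-4976 - 1423293) = 8 - 1/(-1428269) = 8 - 1*(-1/1428269) = 8 + 1/1428269 = 11426153/1428269 ≈ 8.0000)
c/216752 - 148180/139202 = (11426153/1428269)/216752 - 148180/139202 = (11426153/1428269)*(1/216752) - 148180*1/139202 = 11426153/309580162288 - 74090/69601 = -22935998952242967/21547088875407088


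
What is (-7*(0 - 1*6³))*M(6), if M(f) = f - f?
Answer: 0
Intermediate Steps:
M(f) = 0
(-7*(0 - 1*6³))*M(6) = -7*(0 - 1*6³)*0 = -7*(0 - 1*216)*0 = -7*(0 - 216)*0 = -7*(-216)*0 = 1512*0 = 0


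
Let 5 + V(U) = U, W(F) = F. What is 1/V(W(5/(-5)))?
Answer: -⅙ ≈ -0.16667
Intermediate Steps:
V(U) = -5 + U
1/V(W(5/(-5))) = 1/(-5 + 5/(-5)) = 1/(-5 + 5*(-⅕)) = 1/(-5 - 1) = 1/(-6) = -⅙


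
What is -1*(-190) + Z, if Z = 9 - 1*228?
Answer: -29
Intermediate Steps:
Z = -219 (Z = 9 - 228 = -219)
-1*(-190) + Z = -1*(-190) - 219 = 190 - 219 = -29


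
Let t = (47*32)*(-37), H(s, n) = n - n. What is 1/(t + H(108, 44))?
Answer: -1/55648 ≈ -1.7970e-5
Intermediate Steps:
H(s, n) = 0
t = -55648 (t = 1504*(-37) = -55648)
1/(t + H(108, 44)) = 1/(-55648 + 0) = 1/(-55648) = -1/55648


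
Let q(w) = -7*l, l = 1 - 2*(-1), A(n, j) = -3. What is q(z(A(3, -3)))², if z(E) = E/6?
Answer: 441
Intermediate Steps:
l = 3 (l = 1 + 2 = 3)
z(E) = E/6 (z(E) = E*(⅙) = E/6)
q(w) = -21 (q(w) = -7*3 = -21)
q(z(A(3, -3)))² = (-21)² = 441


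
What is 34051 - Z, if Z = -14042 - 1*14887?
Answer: 62980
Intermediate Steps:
Z = -28929 (Z = -14042 - 14887 = -28929)
34051 - Z = 34051 - 1*(-28929) = 34051 + 28929 = 62980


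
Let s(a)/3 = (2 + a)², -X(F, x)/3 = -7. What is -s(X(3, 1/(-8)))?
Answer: -1587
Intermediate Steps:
X(F, x) = 21 (X(F, x) = -3*(-7) = 21)
s(a) = 3*(2 + a)²
-s(X(3, 1/(-8))) = -3*(2 + 21)² = -3*23² = -3*529 = -1*1587 = -1587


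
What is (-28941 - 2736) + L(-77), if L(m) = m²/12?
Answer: -374195/12 ≈ -31183.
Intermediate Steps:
L(m) = m²/12 (L(m) = m²*(1/12) = m²/12)
(-28941 - 2736) + L(-77) = (-28941 - 2736) + (1/12)*(-77)² = -31677 + (1/12)*5929 = -31677 + 5929/12 = -374195/12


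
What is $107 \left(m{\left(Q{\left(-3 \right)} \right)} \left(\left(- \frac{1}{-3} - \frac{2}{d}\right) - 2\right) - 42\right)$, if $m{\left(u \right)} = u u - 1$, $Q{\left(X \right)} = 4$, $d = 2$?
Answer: $-8774$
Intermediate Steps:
$m{\left(u \right)} = -1 + u^{2}$ ($m{\left(u \right)} = u^{2} - 1 = -1 + u^{2}$)
$107 \left(m{\left(Q{\left(-3 \right)} \right)} \left(\left(- \frac{1}{-3} - \frac{2}{d}\right) - 2\right) - 42\right) = 107 \left(\left(-1 + 4^{2}\right) \left(\left(- \frac{1}{-3} - \frac{2}{2}\right) - 2\right) - 42\right) = 107 \left(\left(-1 + 16\right) \left(\left(\left(-1\right) \left(- \frac{1}{3}\right) - 1\right) - 2\right) - 42\right) = 107 \left(15 \left(\left(\frac{1}{3} - 1\right) - 2\right) - 42\right) = 107 \left(15 \left(- \frac{2}{3} - 2\right) - 42\right) = 107 \left(15 \left(- \frac{8}{3}\right) - 42\right) = 107 \left(-40 - 42\right) = 107 \left(-82\right) = -8774$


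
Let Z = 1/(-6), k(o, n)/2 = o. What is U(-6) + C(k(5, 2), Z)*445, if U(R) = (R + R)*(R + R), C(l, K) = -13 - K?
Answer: -33401/6 ≈ -5566.8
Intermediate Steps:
k(o, n) = 2*o
Z = -⅙ ≈ -0.16667
U(R) = 4*R² (U(R) = (2*R)*(2*R) = 4*R²)
U(-6) + C(k(5, 2), Z)*445 = 4*(-6)² + (-13 - 1*(-⅙))*445 = 4*36 + (-13 + ⅙)*445 = 144 - 77/6*445 = 144 - 34265/6 = -33401/6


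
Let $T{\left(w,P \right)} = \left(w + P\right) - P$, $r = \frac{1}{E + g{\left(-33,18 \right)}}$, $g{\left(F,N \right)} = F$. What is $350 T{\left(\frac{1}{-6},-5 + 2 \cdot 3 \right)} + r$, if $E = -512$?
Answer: $- \frac{95378}{1635} \approx -58.335$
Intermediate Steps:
$r = - \frac{1}{545}$ ($r = \frac{1}{-512 - 33} = \frac{1}{-545} = - \frac{1}{545} \approx -0.0018349$)
$T{\left(w,P \right)} = w$ ($T{\left(w,P \right)} = \left(P + w\right) - P = w$)
$350 T{\left(\frac{1}{-6},-5 + 2 \cdot 3 \right)} + r = \frac{350}{-6} - \frac{1}{545} = 350 \left(- \frac{1}{6}\right) - \frac{1}{545} = - \frac{175}{3} - \frac{1}{545} = - \frac{95378}{1635}$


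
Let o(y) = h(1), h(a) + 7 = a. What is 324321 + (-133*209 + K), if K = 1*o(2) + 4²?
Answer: 296534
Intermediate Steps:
h(a) = -7 + a
o(y) = -6 (o(y) = -7 + 1 = -6)
K = 10 (K = 1*(-6) + 4² = -6 + 16 = 10)
324321 + (-133*209 + K) = 324321 + (-133*209 + 10) = 324321 + (-27797 + 10) = 324321 - 27787 = 296534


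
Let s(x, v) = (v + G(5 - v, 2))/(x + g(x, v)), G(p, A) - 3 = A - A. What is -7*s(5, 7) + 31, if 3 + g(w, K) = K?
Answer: 209/9 ≈ 23.222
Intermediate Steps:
g(w, K) = -3 + K
G(p, A) = 3 (G(p, A) = 3 + (A - A) = 3 + 0 = 3)
s(x, v) = (3 + v)/(-3 + v + x) (s(x, v) = (v + 3)/(x + (-3 + v)) = (3 + v)/(-3 + v + x))
-7*s(5, 7) + 31 = -7*(3 + 7)/(-3 + 7 + 5) + 31 = -7*10/9 + 31 = -70/9 + 31 = 209/9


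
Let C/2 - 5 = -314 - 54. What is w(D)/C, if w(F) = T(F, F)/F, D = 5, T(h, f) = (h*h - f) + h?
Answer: -5/726 ≈ -0.0068870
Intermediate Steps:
T(h, f) = h + h² - f (T(h, f) = (h² - f) + h = h + h² - f)
w(F) = F (w(F) = (F + F² - F)/F = F²/F = F)
C = -726 (C = 10 + 2*(-314 - 54) = 10 + 2*(-368) = 10 - 736 = -726)
w(D)/C = 5/(-726) = 5*(-1/726) = -5/726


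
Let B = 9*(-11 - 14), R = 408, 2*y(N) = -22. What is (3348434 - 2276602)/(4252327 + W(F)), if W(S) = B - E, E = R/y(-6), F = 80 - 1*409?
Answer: 5895076/23386765 ≈ 0.25207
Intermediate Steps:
y(N) = -11 (y(N) = (1/2)*(-22) = -11)
F = -329 (F = 80 - 409 = -329)
B = -225 (B = 9*(-25) = -225)
E = -408/11 (E = 408/(-11) = 408*(-1/11) = -408/11 ≈ -37.091)
W(S) = -2067/11 (W(S) = -225 - 1*(-408/11) = -225 + 408/11 = -2067/11)
(3348434 - 2276602)/(4252327 + W(F)) = (3348434 - 2276602)/(4252327 - 2067/11) = 1071832/(46773530/11) = 1071832*(11/46773530) = 5895076/23386765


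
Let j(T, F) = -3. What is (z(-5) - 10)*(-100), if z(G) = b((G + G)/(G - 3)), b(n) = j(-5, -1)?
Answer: 1300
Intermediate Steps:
b(n) = -3
z(G) = -3
(z(-5) - 10)*(-100) = (-3 - 10)*(-100) = -13*(-100) = 1300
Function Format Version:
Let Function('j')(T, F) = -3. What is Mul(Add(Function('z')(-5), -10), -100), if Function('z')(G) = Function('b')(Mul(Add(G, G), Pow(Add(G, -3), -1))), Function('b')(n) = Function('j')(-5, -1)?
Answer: 1300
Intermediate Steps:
Function('b')(n) = -3
Function('z')(G) = -3
Mul(Add(Function('z')(-5), -10), -100) = Mul(Add(-3, -10), -100) = Mul(-13, -100) = 1300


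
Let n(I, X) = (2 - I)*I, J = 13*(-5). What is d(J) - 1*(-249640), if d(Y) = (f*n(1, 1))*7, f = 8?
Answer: 249696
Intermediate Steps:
J = -65
n(I, X) = I*(2 - I)
d(Y) = 56 (d(Y) = (8*(1*(2 - 1*1)))*7 = (8*(1*(2 - 1)))*7 = (8*(1*1))*7 = (8*1)*7 = 8*7 = 56)
d(J) - 1*(-249640) = 56 - 1*(-249640) = 56 + 249640 = 249696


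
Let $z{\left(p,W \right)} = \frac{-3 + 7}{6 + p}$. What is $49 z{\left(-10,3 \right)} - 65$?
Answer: $-114$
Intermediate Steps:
$z{\left(p,W \right)} = \frac{4}{6 + p}$
$49 z{\left(-10,3 \right)} - 65 = 49 \frac{4}{6 - 10} - 65 = 49 \frac{4}{-4} - 65 = 49 \cdot 4 \left(- \frac{1}{4}\right) - 65 = 49 \left(-1\right) - 65 = -49 - 65 = -114$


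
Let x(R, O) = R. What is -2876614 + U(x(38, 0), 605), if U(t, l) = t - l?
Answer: -2877181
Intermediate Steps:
-2876614 + U(x(38, 0), 605) = -2876614 + (38 - 1*605) = -2876614 + (38 - 605) = -2876614 - 567 = -2877181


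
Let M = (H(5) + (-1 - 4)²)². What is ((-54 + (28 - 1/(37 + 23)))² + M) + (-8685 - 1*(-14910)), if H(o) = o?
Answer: 28086721/3600 ≈ 7801.9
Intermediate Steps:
M = 900 (M = (5 + (-1 - 4)²)² = (5 + (-5)²)² = (5 + 25)² = 30² = 900)
((-54 + (28 - 1/(37 + 23)))² + M) + (-8685 - 1*(-14910)) = ((-54 + (28 - 1/(37 + 23)))² + 900) + (-8685 - 1*(-14910)) = ((-54 + (28 - 1/60))² + 900) + (-8685 + 14910) = ((-54 + (28 - 1*1/60))² + 900) + 6225 = ((-54 + (28 - 1/60))² + 900) + 6225 = ((-54 + 1679/60)² + 900) + 6225 = ((-1561/60)² + 900) + 6225 = (2436721/3600 + 900) + 6225 = 5676721/3600 + 6225 = 28086721/3600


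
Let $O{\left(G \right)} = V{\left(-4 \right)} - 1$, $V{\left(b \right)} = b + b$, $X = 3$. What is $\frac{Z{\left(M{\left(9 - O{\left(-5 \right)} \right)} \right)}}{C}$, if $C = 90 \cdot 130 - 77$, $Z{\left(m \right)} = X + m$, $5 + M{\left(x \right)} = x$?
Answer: $\frac{16}{11623} \approx 0.0013766$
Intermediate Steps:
$V{\left(b \right)} = 2 b$
$O{\left(G \right)} = -9$ ($O{\left(G \right)} = 2 \left(-4\right) - 1 = -8 - 1 = -9$)
$M{\left(x \right)} = -5 + x$
$Z{\left(m \right)} = 3 + m$
$C = 11623$ ($C = 11700 - 77 = 11623$)
$\frac{Z{\left(M{\left(9 - O{\left(-5 \right)} \right)} \right)}}{C} = \frac{3 + \left(-5 + \left(9 - -9\right)\right)}{11623} = \left(3 + \left(-5 + \left(9 + 9\right)\right)\right) \frac{1}{11623} = \left(3 + \left(-5 + 18\right)\right) \frac{1}{11623} = \left(3 + 13\right) \frac{1}{11623} = 16 \cdot \frac{1}{11623} = \frac{16}{11623}$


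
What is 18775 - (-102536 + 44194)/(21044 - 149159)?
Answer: 2405300783/128115 ≈ 18775.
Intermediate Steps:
18775 - (-102536 + 44194)/(21044 - 149159) = 18775 - (-58342)/(-128115) = 18775 - (-58342)*(-1)/128115 = 18775 - 1*58342/128115 = 18775 - 58342/128115 = 2405300783/128115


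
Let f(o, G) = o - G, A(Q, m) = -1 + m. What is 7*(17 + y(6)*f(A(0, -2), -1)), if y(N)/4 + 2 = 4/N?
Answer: 581/3 ≈ 193.67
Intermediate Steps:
y(N) = -8 + 16/N (y(N) = -8 + 4*(4/N) = -8 + 16/N)
7*(17 + y(6)*f(A(0, -2), -1)) = 7*(17 + (-8 + 16/6)*((-1 - 2) - 1*(-1))) = 7*(17 + (-8 + 16*(1/6))*(-3 + 1)) = 7*(17 + (-8 + 8/3)*(-2)) = 7*(17 - 16/3*(-2)) = 7*(17 + 32/3) = 7*(83/3) = 581/3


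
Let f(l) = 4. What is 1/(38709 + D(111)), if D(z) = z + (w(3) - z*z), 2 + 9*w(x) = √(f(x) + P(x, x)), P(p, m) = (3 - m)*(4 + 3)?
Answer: 1/26499 ≈ 3.7737e-5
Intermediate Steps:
P(p, m) = 21 - 7*m (P(p, m) = (3 - m)*7 = 21 - 7*m)
w(x) = -2/9 + √(25 - 7*x)/9 (w(x) = -2/9 + √(4 + (21 - 7*x))/9 = -2/9 + √(25 - 7*x)/9)
D(z) = z - z² (D(z) = z + ((-2/9 + √(25 - 7*3)/9) - z*z) = z + ((-2/9 + √(25 - 21)/9) - z²) = z + ((-2/9 + √4/9) - z²) = z + ((-2/9 + (⅑)*2) - z²) = z + ((-2/9 + 2/9) - z²) = z + (0 - z²) = z - z²)
1/(38709 + D(111)) = 1/(38709 + 111*(1 - 1*111)) = 1/(38709 + 111*(1 - 111)) = 1/(38709 + 111*(-110)) = 1/(38709 - 12210) = 1/26499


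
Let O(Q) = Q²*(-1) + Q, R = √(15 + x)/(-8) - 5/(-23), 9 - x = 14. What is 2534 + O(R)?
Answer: 42895787/16928 - 13*√10/184 ≈ 2533.8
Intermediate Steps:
x = -5 (x = 9 - 1*14 = 9 - 14 = -5)
R = 5/23 - √10/8 (R = √(15 - 5)/(-8) - 5/(-23) = √10*(-⅛) - 5*(-1/23) = -√10/8 + 5/23 = 5/23 - √10/8 ≈ -0.17789)
O(Q) = Q - Q² (O(Q) = -Q² + Q = Q - Q²)
2534 + O(R) = 2534 + (5/23 - √10/8)*(1 - (5/23 - √10/8)) = 2534 + (5/23 - √10/8)*(1 + (-5/23 + √10/8)) = 2534 + (5/23 - √10/8)*(18/23 + √10/8)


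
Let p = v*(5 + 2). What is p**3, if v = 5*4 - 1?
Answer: 2352637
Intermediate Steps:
v = 19 (v = 20 - 1 = 19)
p = 133 (p = 19*(5 + 2) = 19*7 = 133)
p**3 = 133**3 = 2352637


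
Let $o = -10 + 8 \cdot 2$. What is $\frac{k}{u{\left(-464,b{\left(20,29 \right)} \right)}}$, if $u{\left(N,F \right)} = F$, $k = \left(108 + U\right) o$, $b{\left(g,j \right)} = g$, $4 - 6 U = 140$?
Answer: $\frac{128}{5} \approx 25.6$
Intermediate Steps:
$U = - \frac{68}{3}$ ($U = \frac{2}{3} - \frac{70}{3} = - \frac{68}{3} \approx -22.667$)
$o = 6$ ($o = -10 + 16 = 6$)
$k = 512$ ($k = \left(108 - \frac{68}{3}\right) 6 = \frac{256}{3} \cdot 6 = 512$)
$\frac{k}{u{\left(-464,b{\left(20,29 \right)} \right)}} = \frac{512}{20} = 512 \cdot \frac{1}{20} = \frac{128}{5}$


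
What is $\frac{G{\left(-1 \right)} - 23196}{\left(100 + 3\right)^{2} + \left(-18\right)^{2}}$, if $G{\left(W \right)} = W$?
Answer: $- \frac{23197}{10933} \approx -2.1217$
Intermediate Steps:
$\frac{G{\left(-1 \right)} - 23196}{\left(100 + 3\right)^{2} + \left(-18\right)^{2}} = \frac{-1 - 23196}{\left(100 + 3\right)^{2} + \left(-18\right)^{2}} = - \frac{23197}{103^{2} + 324} = - \frac{23197}{10609 + 324} = - \frac{23197}{10933}$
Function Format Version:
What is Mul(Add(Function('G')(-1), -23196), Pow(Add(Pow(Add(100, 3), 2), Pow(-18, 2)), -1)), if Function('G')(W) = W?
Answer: Rational(-23197, 10933) ≈ -2.1217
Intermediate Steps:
Mul(Add(Function('G')(-1), -23196), Pow(Add(Pow(Add(100, 3), 2), Pow(-18, 2)), -1)) = Mul(Add(-1, -23196), Pow(Add(Pow(Add(100, 3), 2), Pow(-18, 2)), -1)) = Mul(-23197, Pow(Add(Pow(103, 2), 324), -1)) = Mul(-23197, Pow(Add(10609, 324), -1)) = Mul(-23197, Pow(10933, -1)) = Mul(-23197, Rational(1, 10933)) = Rational(-23197, 10933)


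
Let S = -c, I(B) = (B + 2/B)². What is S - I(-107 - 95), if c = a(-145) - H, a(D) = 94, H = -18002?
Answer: -600879705/10201 ≈ -58904.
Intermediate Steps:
c = 18096 (c = 94 - 1*(-18002) = 94 + 18002 = 18096)
S = -18096 (S = -1*18096 = -18096)
S - I(-107 - 95) = -18096 - (2 + (-107 - 95)²)²/(-107 - 95)² = -18096 - (2 + (-202)²)²/(-202)² = -18096 - (2 + 40804)²/40804 = -18096 - 40806²/40804 = -18096 - 1665129636/40804 = -18096 - 1*416282409/10201 = -18096 - 416282409/10201 = -600879705/10201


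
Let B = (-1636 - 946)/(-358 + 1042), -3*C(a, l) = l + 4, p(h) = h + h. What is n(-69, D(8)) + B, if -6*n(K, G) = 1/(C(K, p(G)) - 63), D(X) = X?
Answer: -7096/1881 ≈ -3.7725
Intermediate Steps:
p(h) = 2*h
C(a, l) = -4/3 - l/3 (C(a, l) = -(l + 4)/3 = -(4 + l)/3 = -4/3 - l/3)
n(K, G) = -1/(6*(-193/3 - 2*G/3)) (n(K, G) = -1/(6*((-4/3 - 2*G/3) - 63)) = -1/(6*(-193/3 - 2*G/3)))
B = -1291/342 (B = -2582/684 = -2582*1/684 = -1291/342 ≈ -3.7749)
n(-69, D(8)) + B = 1/(2*(193 + 2*8)) - 1291/342 = 1/(2*(193 + 16)) - 1291/342 = (½)/209 - 1291/342 = (½)*(1/209) - 1291/342 = 1/418 - 1291/342 = -7096/1881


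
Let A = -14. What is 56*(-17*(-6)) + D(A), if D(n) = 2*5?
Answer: 5722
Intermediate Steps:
D(n) = 10
56*(-17*(-6)) + D(A) = 56*(-17*(-6)) + 10 = 56*102 + 10 = 5712 + 10 = 5722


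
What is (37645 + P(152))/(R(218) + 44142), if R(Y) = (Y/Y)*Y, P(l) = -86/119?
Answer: 4479669/5278840 ≈ 0.84861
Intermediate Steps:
P(l) = -86/119 (P(l) = -86*1/119 = -86/119)
R(Y) = Y (R(Y) = 1*Y = Y)
(37645 + P(152))/(R(218) + 44142) = (37645 - 86/119)/(218 + 44142) = (4479669/119)/44360 = (4479669/119)*(1/44360) = 4479669/5278840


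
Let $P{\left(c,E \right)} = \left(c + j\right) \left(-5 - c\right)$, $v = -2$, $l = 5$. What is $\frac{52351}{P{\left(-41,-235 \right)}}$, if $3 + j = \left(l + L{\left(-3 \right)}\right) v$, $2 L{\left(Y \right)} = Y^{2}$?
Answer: $- \frac{52351}{2268} \approx -23.082$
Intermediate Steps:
$L{\left(Y \right)} = \frac{Y^{2}}{2}$
$j = -22$ ($j = -3 + \left(5 + \frac{\left(-3\right)^{2}}{2}\right) \left(-2\right) = -3 + \left(5 + \frac{1}{2} \cdot 9\right) \left(-2\right) = -3 + \left(5 + \frac{9}{2}\right) \left(-2\right) = -3 + \frac{19}{2} \left(-2\right) = -3 - 19 = -22$)
$P{\left(c,E \right)} = \left(-22 + c\right) \left(-5 - c\right)$ ($P{\left(c,E \right)} = \left(c - 22\right) \left(-5 - c\right) = \left(-22 + c\right) \left(-5 - c\right)$)
$\frac{52351}{P{\left(-41,-235 \right)}} = \frac{52351}{110 - \left(-41\right)^{2} + 17 \left(-41\right)} = \frac{52351}{110 - 1681 - 697} = \frac{52351}{-2268} = 52351 \left(- \frac{1}{2268}\right) = - \frac{52351}{2268}$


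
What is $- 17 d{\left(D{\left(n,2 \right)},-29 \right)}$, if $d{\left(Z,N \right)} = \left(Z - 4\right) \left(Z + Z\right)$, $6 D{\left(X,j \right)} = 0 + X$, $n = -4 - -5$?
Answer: $\frac{391}{18} \approx 21.722$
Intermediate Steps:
$n = 1$ ($n = -4 + 5 = 1$)
$D{\left(X,j \right)} = \frac{X}{6}$ ($D{\left(X,j \right)} = \frac{0 + X}{6} = \frac{X}{6}$)
$d{\left(Z,N \right)} = 2 Z \left(-4 + Z\right)$ ($d{\left(Z,N \right)} = \left(-4 + Z\right) 2 Z = 2 Z \left(-4 + Z\right)$)
$- 17 d{\left(D{\left(n,2 \right)},-29 \right)} = - 17 \cdot 2 \cdot \frac{1}{6} \cdot 1 \left(-4 + \frac{1}{6} \cdot 1\right) = - 17 \cdot 2 \cdot \frac{1}{6} \left(-4 + \frac{1}{6}\right) = - 17 \cdot 2 \cdot \frac{1}{6} \left(- \frac{23}{6}\right) = \left(-17\right) \left(- \frac{23}{18}\right) = \frac{391}{18}$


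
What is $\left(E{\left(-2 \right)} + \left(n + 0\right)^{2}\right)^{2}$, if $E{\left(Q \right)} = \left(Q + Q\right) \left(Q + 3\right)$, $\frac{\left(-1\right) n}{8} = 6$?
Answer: $5290000$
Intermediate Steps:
$n = -48$ ($n = \left(-8\right) 6 = -48$)
$E{\left(Q \right)} = 2 Q \left(3 + Q\right)$
$\left(E{\left(-2 \right)} + \left(n + 0\right)^{2}\right)^{2} = \left(2 \left(-2\right) \left(3 - 2\right) + \left(-48 + 0\right)^{2}\right)^{2} = \left(2 \left(-2\right) 1 + \left(-48\right)^{2}\right)^{2} = \left(-4 + 2304\right)^{2} = 2300^{2} = 5290000$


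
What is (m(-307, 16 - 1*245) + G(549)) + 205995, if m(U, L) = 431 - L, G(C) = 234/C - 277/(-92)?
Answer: 1159767149/5612 ≈ 2.0666e+5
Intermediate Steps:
G(C) = 277/92 + 234/C (G(C) = 234/C - 277*(-1/92) = 234/C + 277/92 = 277/92 + 234/C)
(m(-307, 16 - 1*245) + G(549)) + 205995 = ((431 - (16 - 1*245)) + (277/92 + 234/549)) + 205995 = ((431 - (16 - 245)) + (277/92 + 234*(1/549))) + 205995 = ((431 - 1*(-229)) + (277/92 + 26/61)) + 205995 = ((431 + 229) + 19289/5612) + 205995 = (660 + 19289/5612) + 205995 = 3723209/5612 + 205995 = 1159767149/5612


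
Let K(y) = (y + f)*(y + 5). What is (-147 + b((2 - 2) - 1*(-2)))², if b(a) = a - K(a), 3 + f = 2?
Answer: 23104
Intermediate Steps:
f = -1 (f = -3 + 2 = -1)
K(y) = (-1 + y)*(5 + y) (K(y) = (y - 1)*(y + 5) = (-1 + y)*(5 + y))
b(a) = 5 - a² - 3*a (b(a) = a - (-5 + a² + 4*a) = a + (5 - a² - 4*a) = 5 - a² - 3*a)
(-147 + b((2 - 2) - 1*(-2)))² = (-147 + (5 - ((2 - 2) - 1*(-2))² - 3*((2 - 2) - 1*(-2))))² = (-147 + (5 - (0 + 2)² - 3*(0 + 2)))² = (-147 + (5 - 1*2² - 3*2))² = (-147 + (5 - 1*4 - 6))² = (-147 + (5 - 4 - 6))² = (-147 - 5)² = (-152)² = 23104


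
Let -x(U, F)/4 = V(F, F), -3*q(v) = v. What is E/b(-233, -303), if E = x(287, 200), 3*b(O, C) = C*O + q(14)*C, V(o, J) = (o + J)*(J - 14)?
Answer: -28800/2323 ≈ -12.398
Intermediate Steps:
q(v) = -v/3
V(o, J) = (-14 + J)*(J + o) (V(o, J) = (J + o)*(-14 + J) = (-14 + J)*(J + o))
x(U, F) = -8*F**2 + 112*F (x(U, F) = -4*(F**2 - 14*F - 14*F + F*F) = -4*(F**2 - 14*F - 14*F + F**2) = -4*(-28*F + 2*F**2) = -8*F**2 + 112*F)
b(O, C) = -14*C/9 + C*O/3 (b(O, C) = (C*O + (-1/3*14)*C)/3 = (C*O - 14*C/3)/3 = (-14*C/3 + C*O)/3 = -14*C/9 + C*O/3)
E = -297600 (E = 8*200*(14 - 1*200) = 8*200*(14 - 200) = 8*200*(-186) = -297600)
E/b(-233, -303) = -297600*(-3/(101*(-14 + 3*(-233)))) = -297600*(-3/(101*(-14 - 699))) = -297600/((1/9)*(-303)*(-713)) = -297600/72013/3 = -297600*3/72013 = -28800/2323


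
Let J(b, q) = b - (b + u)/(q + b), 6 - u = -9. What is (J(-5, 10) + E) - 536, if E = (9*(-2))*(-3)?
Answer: -489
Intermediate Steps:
u = 15 (u = 6 - 1*(-9) = 6 + 9 = 15)
J(b, q) = b - (15 + b)/(b + q) (J(b, q) = b - (b + 15)/(q + b) = b - (15 + b)/(b + q))
E = 54 (E = -18*(-3) = 54)
(J(-5, 10) + E) - 536 = ((-15 + (-5)**2 - 1*(-5) - 5*10)/(-5 + 10) + 54) - 536 = ((-15 + 25 + 5 - 50)/5 + 54) - 536 = ((1/5)*(-35) + 54) - 536 = (-7 + 54) - 536 = 47 - 536 = -489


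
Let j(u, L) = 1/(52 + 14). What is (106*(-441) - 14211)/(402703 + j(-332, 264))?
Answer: -4023162/26578399 ≈ -0.15137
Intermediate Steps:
j(u, L) = 1/66
(106*(-441) - 14211)/(402703 + j(-332, 264)) = (106*(-441) - 14211)/(402703 + 1/66) = (-46746 - 14211)/(26578399/66) = -60957*66/26578399 = -4023162/26578399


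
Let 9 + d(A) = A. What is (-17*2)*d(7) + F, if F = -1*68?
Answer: 0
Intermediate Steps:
d(A) = -9 + A
F = -68
(-17*2)*d(7) + F = (-17*2)*(-9 + 7) - 68 = -34*(-2) - 68 = 68 - 68 = 0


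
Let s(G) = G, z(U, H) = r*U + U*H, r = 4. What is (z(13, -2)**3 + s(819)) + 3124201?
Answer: 3142596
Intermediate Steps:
z(U, H) = 4*U + H*U (z(U, H) = 4*U + U*H = 4*U + H*U)
(z(13, -2)**3 + s(819)) + 3124201 = ((13*(4 - 2))**3 + 819) + 3124201 = ((13*2)**3 + 819) + 3124201 = (26**3 + 819) + 3124201 = (17576 + 819) + 3124201 = 18395 + 3124201 = 3142596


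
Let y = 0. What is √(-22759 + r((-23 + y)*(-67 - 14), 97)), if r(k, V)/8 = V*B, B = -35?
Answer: I*√49919 ≈ 223.43*I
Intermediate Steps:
r(k, V) = -280*V (r(k, V) = 8*(V*(-35)) = 8*(-35*V) = -280*V)
√(-22759 + r((-23 + y)*(-67 - 14), 97)) = √(-22759 - 280*97) = √(-22759 - 27160) = √(-49919) = I*√49919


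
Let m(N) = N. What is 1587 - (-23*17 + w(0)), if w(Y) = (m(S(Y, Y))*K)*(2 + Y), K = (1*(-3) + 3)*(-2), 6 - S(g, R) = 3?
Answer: 1978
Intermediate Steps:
S(g, R) = 3 (S(g, R) = 6 - 1*3 = 6 - 3 = 3)
K = 0 (K = (-3 + 3)*(-2) = 0*(-2) = 0)
w(Y) = 0 (w(Y) = (3*0)*(2 + Y) = 0*(2 + Y) = 0)
1587 - (-23*17 + w(0)) = 1587 - (-23*17 + 0) = 1587 - (-391 + 0) = 1587 - 1*(-391) = 1587 + 391 = 1978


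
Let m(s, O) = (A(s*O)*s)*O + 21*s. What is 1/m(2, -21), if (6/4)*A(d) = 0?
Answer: 1/42 ≈ 0.023810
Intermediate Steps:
A(d) = 0 (A(d) = (⅔)*0 = 0)
m(s, O) = 21*s (m(s, O) = (0*s)*O + 21*s = 0*O + 21*s = 0 + 21*s = 21*s)
1/m(2, -21) = 1/(21*2) = 1/42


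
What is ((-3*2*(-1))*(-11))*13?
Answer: -858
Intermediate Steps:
((-3*2*(-1))*(-11))*13 = (-6*(-1)*(-11))*13 = (6*(-11))*13 = -66*13 = -858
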